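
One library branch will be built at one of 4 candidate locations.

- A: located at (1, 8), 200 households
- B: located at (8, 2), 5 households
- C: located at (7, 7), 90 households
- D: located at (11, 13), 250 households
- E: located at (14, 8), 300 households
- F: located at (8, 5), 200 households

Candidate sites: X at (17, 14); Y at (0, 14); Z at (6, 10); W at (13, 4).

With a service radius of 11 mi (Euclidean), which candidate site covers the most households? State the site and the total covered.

Coverage radius r = 11 mi; a point is covered iff (Δx)²+(Δy)² ≤ 11² = 121.
  X (17, 14): covers {D, E} → 550
  Y (0, 14): covers {A, C} → 290
  Z (6, 10): covers {A, B, C, D, E, F} → 1045
  W (13, 4): covers {B, C, D, E, F} → 845
Maximum coverage at Z: 1045 households.

Z, covering 1045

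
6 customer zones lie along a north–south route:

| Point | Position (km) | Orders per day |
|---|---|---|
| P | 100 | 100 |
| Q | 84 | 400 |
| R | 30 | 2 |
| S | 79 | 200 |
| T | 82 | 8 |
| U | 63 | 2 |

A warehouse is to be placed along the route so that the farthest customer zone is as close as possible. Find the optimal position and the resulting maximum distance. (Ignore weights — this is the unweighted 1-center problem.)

The 1-center on a line is the midpoint of the two extreme points: leftmost at 30, rightmost at 100.
Optimal location = (30 + 100)/2 = 65; maximum distance = (100 − 30)/2 = 35.

location 65, max distance 35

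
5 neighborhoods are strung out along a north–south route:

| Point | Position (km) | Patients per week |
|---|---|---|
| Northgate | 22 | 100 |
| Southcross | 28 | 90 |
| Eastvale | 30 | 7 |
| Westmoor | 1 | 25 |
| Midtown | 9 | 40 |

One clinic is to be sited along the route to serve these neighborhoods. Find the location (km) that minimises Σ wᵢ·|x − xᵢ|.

x = 22

For a sum of weighted absolute distances on a line, the optimum is the weighted median (not the mean). Total weight W = 262; half-weight = 131.
Sort by position and accumulate weight:
  km 1 (Westmoor, w=25) → cum 25
  km 9 (Midtown, w=40) → cum 65
  km 22 (Northgate, w=100) → cum 165  ≥ 131 → median here
  km 28 (Southcross, w=90) → cum 255
  km 30 (Eastvale, w=7) → cum 262
Optimal location: km 22.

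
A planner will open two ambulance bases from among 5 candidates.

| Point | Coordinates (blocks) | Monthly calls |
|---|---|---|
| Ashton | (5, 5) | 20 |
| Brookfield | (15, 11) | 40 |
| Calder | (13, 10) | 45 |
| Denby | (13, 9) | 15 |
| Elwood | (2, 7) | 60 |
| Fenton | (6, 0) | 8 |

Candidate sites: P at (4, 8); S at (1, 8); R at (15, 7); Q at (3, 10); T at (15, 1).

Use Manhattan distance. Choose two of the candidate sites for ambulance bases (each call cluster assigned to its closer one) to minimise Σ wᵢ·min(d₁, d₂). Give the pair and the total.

{P, R}, total 785

Evaluate every pair (each demand assigned to the nearer of the two):
  {P, R}: total = 785
  {S, R}: total = 809
  {R, Q}: total = 929
  {P, T}: total = 1385
  {S, T}: total = 1385
  {P, Q}: total = 1460
  {Q, T}: total = 1460
  {P, S}: total = 1485
  {S, Q}: total = 1499
  {R, T}: total = 1545
Best pair: {P, R} with total 785.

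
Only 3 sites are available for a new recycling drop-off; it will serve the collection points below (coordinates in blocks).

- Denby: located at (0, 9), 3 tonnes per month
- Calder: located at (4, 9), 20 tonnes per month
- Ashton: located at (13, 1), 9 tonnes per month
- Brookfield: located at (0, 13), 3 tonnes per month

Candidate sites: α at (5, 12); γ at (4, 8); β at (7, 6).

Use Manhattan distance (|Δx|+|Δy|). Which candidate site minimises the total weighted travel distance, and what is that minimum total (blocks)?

γ, total 206 blocks

Total weighted distance at each candidate:
  α (5, 12): total = 293
  γ (4, 8): total = 206
  β (7, 6): total = 291
Minimum is at γ with total 206 blocks.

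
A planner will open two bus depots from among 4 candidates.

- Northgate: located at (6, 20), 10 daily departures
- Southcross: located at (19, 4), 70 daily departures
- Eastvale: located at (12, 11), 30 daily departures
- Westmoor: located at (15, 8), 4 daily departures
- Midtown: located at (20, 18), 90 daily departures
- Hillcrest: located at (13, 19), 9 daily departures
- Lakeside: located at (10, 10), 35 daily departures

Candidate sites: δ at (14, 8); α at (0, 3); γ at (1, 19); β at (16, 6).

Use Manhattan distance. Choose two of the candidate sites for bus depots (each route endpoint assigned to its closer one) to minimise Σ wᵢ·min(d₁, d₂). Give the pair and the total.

{δ, β}, total 2462

Evaluate every pair (each demand assigned to the nearer of the two):
  {δ, β}: total = 2462
  {γ, β}: total = 2590
  {δ, γ}: total = 2602
  {δ, α}: total = 2742
  {α, β}: total = 2796
  {α, γ}: total = 4613
Best pair: {δ, β} with total 2462.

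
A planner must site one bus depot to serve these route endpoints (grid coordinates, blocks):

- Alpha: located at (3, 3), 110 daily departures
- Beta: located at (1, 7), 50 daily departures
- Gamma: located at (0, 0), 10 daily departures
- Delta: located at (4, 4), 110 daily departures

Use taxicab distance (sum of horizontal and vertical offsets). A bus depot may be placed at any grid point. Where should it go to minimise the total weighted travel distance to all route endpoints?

Manhattan distance separates: Σwᵢ(|x−xᵢ|+|y−yᵢ|) = Σwᵢ|x−xᵢ| + Σwᵢ|y−yᵢ|, so x and y are optimised independently as 1-D weighted medians.
Total weight W = 280; half = 140.
x-coordinate, sorted with cumulative weight:
  x=0 (Gamma, w=10) cum 10
  x=1 (Beta, w=50) cum 60
  x=3 (Alpha, w=110) cum 170  ← median
  x=4 (Delta, w=110) cum 280
⇒ x* = 3
y-coordinate, sorted with cumulative weight:
  y=0 (Gamma, w=10) cum 10
  y=3 (Alpha, w=110) cum 120
  y=4 (Delta, w=110) cum 230  ← median
  y=7 (Beta, w=50) cum 280
⇒ y* = 4

(3, 4)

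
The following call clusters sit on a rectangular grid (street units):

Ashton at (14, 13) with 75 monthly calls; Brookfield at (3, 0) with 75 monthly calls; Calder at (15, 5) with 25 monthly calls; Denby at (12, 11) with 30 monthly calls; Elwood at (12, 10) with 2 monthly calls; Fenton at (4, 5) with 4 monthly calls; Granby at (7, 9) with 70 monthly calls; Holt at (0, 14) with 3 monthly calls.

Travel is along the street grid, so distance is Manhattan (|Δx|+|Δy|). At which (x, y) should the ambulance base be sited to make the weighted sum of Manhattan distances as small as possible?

(7, 9)

Manhattan distance separates: Σwᵢ(|x−xᵢ|+|y−yᵢ|) = Σwᵢ|x−xᵢ| + Σwᵢ|y−yᵢ|, so x and y are optimised independently as 1-D weighted medians.
Total weight W = 284; half = 142.
x-coordinate, sorted with cumulative weight:
  x=0 (Holt, w=3) cum 3
  x=3 (Brookfield, w=75) cum 78
  x=4 (Fenton, w=4) cum 82
  x=7 (Granby, w=70) cum 152  ← median
  x=12 (Denby, w=30) cum 182
  x=12 (Elwood, w=2) cum 184
  x=14 (Ashton, w=75) cum 259
  x=15 (Calder, w=25) cum 284
⇒ x* = 7
y-coordinate, sorted with cumulative weight:
  y=0 (Brookfield, w=75) cum 75
  y=5 (Calder, w=25) cum 100
  y=5 (Fenton, w=4) cum 104
  y=9 (Granby, w=70) cum 174  ← median
  y=10 (Elwood, w=2) cum 176
  y=11 (Denby, w=30) cum 206
  y=13 (Ashton, w=75) cum 281
  y=14 (Holt, w=3) cum 284
⇒ y* = 9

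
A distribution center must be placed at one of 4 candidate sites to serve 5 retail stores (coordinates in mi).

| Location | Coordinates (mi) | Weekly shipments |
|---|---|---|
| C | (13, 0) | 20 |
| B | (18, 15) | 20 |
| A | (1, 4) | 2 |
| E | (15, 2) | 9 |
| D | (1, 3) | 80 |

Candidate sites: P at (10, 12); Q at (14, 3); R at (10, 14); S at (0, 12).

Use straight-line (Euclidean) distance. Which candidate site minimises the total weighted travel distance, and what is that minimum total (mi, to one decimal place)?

Q, total 1395.0 mi

Total weighted distance at each candidate:
  P (10, 12): total = 1561.2
  Q (14, 3): total = 1395.0
  R (10, 14): total = 1728.5
  S (0, 12): total = 1621.6
Minimum is at Q with total 1395.0 mi.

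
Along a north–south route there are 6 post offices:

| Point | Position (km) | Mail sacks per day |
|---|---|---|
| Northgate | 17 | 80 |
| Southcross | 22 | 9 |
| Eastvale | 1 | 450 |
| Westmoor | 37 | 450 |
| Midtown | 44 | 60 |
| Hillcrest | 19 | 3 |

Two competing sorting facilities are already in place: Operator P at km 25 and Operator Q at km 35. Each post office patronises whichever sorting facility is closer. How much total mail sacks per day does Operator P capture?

The indifferent point is the midpoint (25+35)/2 = 30; post offices left of it (closer to Operator P at 25) go to Operator P, those right go to Operator Q.
  Eastvale at 1 (w=450) → Operator P
  Northgate at 17 (w=80) → Operator P
  Hillcrest at 19 (w=3) → Operator P
  Southcross at 22 (w=9) → Operator P
  Westmoor at 37 (w=450) → Operator Q
  Midtown at 44 (w=60) → Operator Q
Operator P captures 542; Operator Q captures 510.

542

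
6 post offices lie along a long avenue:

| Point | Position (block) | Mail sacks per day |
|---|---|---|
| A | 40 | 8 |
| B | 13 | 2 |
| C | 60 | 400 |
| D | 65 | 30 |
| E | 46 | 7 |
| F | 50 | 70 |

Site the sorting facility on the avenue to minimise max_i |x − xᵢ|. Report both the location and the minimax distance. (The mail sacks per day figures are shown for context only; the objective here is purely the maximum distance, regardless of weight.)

The 1-center on a line is the midpoint of the two extreme points: leftmost at 13, rightmost at 65.
Optimal location = (13 + 65)/2 = 39; maximum distance = (65 − 13)/2 = 26.

location 39, max distance 26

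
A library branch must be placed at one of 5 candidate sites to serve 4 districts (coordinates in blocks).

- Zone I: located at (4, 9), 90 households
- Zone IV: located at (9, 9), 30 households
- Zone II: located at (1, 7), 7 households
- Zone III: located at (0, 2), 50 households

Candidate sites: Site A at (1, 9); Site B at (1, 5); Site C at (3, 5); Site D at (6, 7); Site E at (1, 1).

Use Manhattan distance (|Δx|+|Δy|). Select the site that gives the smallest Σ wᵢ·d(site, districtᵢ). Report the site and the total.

Site A, total 924 blocks

Total weighted distance at each candidate:
  Site A (1, 9): total = 924
  Site B (1, 5): total = 1204
  Site C (3, 5): total = 1078
  Site D (6, 7): total = 1095
  Site E (1, 1): total = 1612
Minimum is at Site A with total 924 blocks.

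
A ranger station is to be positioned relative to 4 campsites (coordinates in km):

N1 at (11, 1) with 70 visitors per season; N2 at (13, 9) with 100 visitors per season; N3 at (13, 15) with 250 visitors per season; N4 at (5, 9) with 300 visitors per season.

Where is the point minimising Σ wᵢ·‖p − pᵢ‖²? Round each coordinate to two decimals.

(9.47, 10.31)

The minimiser of Σwᵢ‖p−pᵢ‖² is the weighted centroid p* = (Σwᵢpᵢ)/(Σwᵢ).
Σwᵢ = 720.
Σwᵢxᵢ = 70·11 + 100·13 + 250·13 + 300·5 = 6820.
Σwᵢyᵢ = 70·1 + 100·9 + 250·15 + 300·9 = 7420.
x* = 6820/720 = 9.47, y* = 7420/720 = 10.31.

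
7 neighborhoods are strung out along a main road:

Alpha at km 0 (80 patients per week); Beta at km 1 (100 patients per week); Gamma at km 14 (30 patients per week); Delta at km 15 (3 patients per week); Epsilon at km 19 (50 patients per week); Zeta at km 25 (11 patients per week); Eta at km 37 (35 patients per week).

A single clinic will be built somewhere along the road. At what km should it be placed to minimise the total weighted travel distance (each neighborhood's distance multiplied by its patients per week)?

x = 1

For a sum of weighted absolute distances on a line, the optimum is the weighted median (not the mean). Total weight W = 309; half-weight = 154.5.
Sort by position and accumulate weight:
  km 0 (Alpha, w=80) → cum 80
  km 1 (Beta, w=100) → cum 180  ≥ 154.5 → median here
  km 14 (Gamma, w=30) → cum 210
  km 15 (Delta, w=3) → cum 213
  km 19 (Epsilon, w=50) → cum 263
  km 25 (Zeta, w=11) → cum 274
  km 37 (Eta, w=35) → cum 309
Optimal location: km 1.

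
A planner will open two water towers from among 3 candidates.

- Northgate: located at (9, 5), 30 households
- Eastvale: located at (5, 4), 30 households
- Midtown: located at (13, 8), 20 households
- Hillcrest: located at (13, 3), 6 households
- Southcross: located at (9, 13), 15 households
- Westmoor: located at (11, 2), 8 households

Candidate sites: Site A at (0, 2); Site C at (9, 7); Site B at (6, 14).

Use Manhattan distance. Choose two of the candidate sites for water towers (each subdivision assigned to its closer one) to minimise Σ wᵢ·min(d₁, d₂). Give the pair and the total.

{Site C, Site B}, total 534

Evaluate every pair (each demand assigned to the nearer of the two):
  {Site C, Site B}: total = 534
  {Site A, Site C}: total = 564
  {Site A, Site B}: total = 1062
Best pair: {Site C, Site B} with total 534.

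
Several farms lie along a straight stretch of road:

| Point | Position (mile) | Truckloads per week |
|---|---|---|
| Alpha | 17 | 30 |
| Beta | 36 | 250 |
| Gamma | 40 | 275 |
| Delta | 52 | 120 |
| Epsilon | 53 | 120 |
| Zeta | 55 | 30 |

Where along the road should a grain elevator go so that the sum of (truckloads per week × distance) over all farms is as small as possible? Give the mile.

For a sum of weighted absolute distances on a line, the optimum is the weighted median (not the mean). Total weight W = 825; half-weight = 412.5.
Sort by position and accumulate weight:
  mile 17 (Alpha, w=30) → cum 30
  mile 36 (Beta, w=250) → cum 280
  mile 40 (Gamma, w=275) → cum 555  ≥ 412.5 → median here
  mile 52 (Delta, w=120) → cum 675
  mile 53 (Epsilon, w=120) → cum 795
  mile 55 (Zeta, w=30) → cum 825
Optimal location: mile 40.

x = 40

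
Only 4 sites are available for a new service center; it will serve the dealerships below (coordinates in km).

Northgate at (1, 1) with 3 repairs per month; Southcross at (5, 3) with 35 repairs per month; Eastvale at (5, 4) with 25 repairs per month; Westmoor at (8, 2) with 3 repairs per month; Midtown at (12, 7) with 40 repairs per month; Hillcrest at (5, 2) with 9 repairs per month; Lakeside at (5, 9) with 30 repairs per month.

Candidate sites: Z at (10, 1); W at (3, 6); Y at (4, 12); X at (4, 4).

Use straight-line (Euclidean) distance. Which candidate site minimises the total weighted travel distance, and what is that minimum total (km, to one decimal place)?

Total weighted distance at each candidate:
  Z (10, 1): total = 949.9
  W (3, 6): total = 742.9
  Y (4, 12): total = 1147.7
  X (4, 4): total = 615.5
Minimum is at X with total 615.5 km.

X, total 615.5 km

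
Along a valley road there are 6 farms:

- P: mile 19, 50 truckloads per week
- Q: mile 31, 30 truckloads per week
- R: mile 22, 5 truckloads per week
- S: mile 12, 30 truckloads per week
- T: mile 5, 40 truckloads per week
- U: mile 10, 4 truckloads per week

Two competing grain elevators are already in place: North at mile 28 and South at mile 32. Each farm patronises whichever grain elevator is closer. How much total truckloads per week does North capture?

129

The indifferent point is the midpoint (28+32)/2 = 30; farms left of it (closer to North at 28) go to North, those right go to South.
  T at 5 (w=40) → North
  U at 10 (w=4) → North
  S at 12 (w=30) → North
  P at 19 (w=50) → North
  R at 22 (w=5) → North
  Q at 31 (w=30) → South
North captures 129; South captures 30.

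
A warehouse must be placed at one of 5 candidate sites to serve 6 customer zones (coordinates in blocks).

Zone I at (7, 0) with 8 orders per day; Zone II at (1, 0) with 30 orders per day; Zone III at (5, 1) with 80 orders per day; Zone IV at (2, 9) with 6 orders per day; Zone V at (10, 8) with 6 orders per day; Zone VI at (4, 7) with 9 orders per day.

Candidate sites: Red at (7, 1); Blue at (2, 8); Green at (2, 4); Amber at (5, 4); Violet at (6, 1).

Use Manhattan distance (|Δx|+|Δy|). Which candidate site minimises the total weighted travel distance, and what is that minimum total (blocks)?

Total weighted distance at each candidate:
  Red (7, 1): total = 597
  Blue (2, 8): total = 1255
  Green (2, 4): total = 849
  Amber (5, 4): total = 666
  Violet (6, 1): total = 486
Minimum is at Violet with total 486 blocks.

Violet, total 486 blocks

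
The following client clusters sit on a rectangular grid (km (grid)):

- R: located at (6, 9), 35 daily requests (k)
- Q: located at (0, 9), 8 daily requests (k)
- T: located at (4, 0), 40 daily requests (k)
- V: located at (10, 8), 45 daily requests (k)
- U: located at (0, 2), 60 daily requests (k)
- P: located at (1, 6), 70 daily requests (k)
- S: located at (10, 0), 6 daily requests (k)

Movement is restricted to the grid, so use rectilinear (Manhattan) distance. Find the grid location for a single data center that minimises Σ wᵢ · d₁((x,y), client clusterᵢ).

(1, 6)

Manhattan distance separates: Σwᵢ(|x−xᵢ|+|y−yᵢ|) = Σwᵢ|x−xᵢ| + Σwᵢ|y−yᵢ|, so x and y are optimised independently as 1-D weighted medians.
Total weight W = 264; half = 132.
x-coordinate, sorted with cumulative weight:
  x=0 (Q, w=8) cum 8
  x=0 (U, w=60) cum 68
  x=1 (P, w=70) cum 138  ← median
  x=4 (T, w=40) cum 178
  x=6 (R, w=35) cum 213
  x=10 (V, w=45) cum 258
  x=10 (S, w=6) cum 264
⇒ x* = 1
y-coordinate, sorted with cumulative weight:
  y=0 (T, w=40) cum 40
  y=0 (S, w=6) cum 46
  y=2 (U, w=60) cum 106
  y=6 (P, w=70) cum 176  ← median
  y=8 (V, w=45) cum 221
  y=9 (R, w=35) cum 256
  y=9 (Q, w=8) cum 264
⇒ y* = 6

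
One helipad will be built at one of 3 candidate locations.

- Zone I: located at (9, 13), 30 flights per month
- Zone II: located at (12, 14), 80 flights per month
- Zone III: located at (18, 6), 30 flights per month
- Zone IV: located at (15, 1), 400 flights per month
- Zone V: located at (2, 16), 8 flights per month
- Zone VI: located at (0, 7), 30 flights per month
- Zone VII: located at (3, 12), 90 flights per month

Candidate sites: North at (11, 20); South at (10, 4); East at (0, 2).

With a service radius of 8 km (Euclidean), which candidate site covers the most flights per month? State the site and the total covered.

South, covering 400

Coverage radius r = 8 km; a point is covered iff (Δx)²+(Δy)² ≤ 8² = 64.
  North (11, 20): covers {Zone I, Zone II} → 110
  South (10, 4): covers {Zone IV} → 400
  East (0, 2): covers {Zone VI} → 30
Maximum coverage at South: 400 flights per month.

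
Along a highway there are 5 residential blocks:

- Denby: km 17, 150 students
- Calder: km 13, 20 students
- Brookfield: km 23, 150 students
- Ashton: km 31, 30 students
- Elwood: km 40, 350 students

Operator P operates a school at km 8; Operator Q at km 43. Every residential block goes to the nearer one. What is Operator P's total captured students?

The indifferent point is the midpoint (8+43)/2 = 25.5; residential blocks left of it (closer to Operator P at 8) go to Operator P, those right go to Operator Q.
  Calder at 13 (w=20) → Operator P
  Denby at 17 (w=150) → Operator P
  Brookfield at 23 (w=150) → Operator P
  Ashton at 31 (w=30) → Operator Q
  Elwood at 40 (w=350) → Operator Q
Operator P captures 320; Operator Q captures 380.

320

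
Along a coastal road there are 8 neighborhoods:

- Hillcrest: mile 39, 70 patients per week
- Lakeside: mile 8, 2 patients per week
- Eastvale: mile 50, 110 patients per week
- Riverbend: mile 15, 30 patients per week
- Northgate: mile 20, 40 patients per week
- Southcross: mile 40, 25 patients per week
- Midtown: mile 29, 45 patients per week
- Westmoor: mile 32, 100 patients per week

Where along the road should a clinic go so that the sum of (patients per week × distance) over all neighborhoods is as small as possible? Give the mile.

x = 32

For a sum of weighted absolute distances on a line, the optimum is the weighted median (not the mean). Total weight W = 422; half-weight = 211.
Sort by position and accumulate weight:
  mile 8 (Lakeside, w=2) → cum 2
  mile 15 (Riverbend, w=30) → cum 32
  mile 20 (Northgate, w=40) → cum 72
  mile 29 (Midtown, w=45) → cum 117
  mile 32 (Westmoor, w=100) → cum 217  ≥ 211 → median here
  mile 39 (Hillcrest, w=70) → cum 287
  mile 40 (Southcross, w=25) → cum 312
  mile 50 (Eastvale, w=110) → cum 422
Optimal location: mile 32.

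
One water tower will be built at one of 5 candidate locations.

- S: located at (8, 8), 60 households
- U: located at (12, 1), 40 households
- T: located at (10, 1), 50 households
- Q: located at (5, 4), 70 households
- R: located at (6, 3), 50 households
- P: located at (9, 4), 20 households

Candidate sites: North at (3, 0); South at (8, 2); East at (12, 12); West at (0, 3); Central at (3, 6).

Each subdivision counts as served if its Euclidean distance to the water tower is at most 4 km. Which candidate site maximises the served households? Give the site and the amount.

Coverage radius r = 4 km; a point is covered iff (Δx)²+(Δy)² ≤ 4² = 16.
  North (3, 0): covers {none} → 0
  South (8, 2): covers {T, Q, R, P} → 190
  East (12, 12): covers {none} → 0
  West (0, 3): covers {none} → 0
  Central (3, 6): covers {Q} → 70
Maximum coverage at South: 190 households.

South, covering 190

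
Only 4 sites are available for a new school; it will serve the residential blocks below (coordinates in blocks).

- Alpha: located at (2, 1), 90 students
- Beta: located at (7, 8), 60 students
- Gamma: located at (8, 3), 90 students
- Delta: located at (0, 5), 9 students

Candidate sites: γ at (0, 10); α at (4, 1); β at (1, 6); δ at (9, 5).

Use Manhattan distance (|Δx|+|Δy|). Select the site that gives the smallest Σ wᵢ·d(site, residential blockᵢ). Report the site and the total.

α, total 1392 blocks

Total weighted distance at each candidate:
  γ (0, 10): total = 2925
  α (4, 1): total = 1392
  β (1, 6): total = 1938
  δ (9, 5): total = 1641
Minimum is at α with total 1392 blocks.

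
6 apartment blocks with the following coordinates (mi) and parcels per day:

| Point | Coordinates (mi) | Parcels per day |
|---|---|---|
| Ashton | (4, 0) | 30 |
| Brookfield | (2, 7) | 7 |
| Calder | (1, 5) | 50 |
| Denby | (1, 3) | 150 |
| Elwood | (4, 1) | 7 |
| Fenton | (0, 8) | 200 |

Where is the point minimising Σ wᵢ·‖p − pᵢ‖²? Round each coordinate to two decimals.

The minimiser of Σwᵢ‖p−pᵢ‖² is the weighted centroid p* = (Σwᵢpᵢ)/(Σwᵢ).
Σwᵢ = 444.
Σwᵢxᵢ = 30·4 + 7·2 + 50·1 + 150·1 + 7·4 + 200·0 = 362.
Σwᵢyᵢ = 30·0 + 7·7 + 50·5 + 150·3 + 7·1 + 200·8 = 2356.
x* = 362/444 = 0.82, y* = 2356/444 = 5.31.

(0.82, 5.31)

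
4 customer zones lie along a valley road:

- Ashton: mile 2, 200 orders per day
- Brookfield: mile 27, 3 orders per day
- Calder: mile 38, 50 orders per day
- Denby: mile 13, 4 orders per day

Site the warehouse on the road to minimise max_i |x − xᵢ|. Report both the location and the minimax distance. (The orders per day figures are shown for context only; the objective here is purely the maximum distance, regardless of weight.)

The 1-center on a line is the midpoint of the two extreme points: leftmost at 2, rightmost at 38.
Optimal location = (2 + 38)/2 = 20; maximum distance = (38 − 2)/2 = 18.

location 20, max distance 18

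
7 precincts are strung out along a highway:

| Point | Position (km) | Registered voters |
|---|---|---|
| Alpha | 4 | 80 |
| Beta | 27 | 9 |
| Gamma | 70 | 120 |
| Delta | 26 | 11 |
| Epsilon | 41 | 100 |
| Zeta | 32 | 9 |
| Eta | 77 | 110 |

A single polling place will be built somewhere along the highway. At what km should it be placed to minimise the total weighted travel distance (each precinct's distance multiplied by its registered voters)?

x = 70

For a sum of weighted absolute distances on a line, the optimum is the weighted median (not the mean). Total weight W = 439; half-weight = 219.5.
Sort by position and accumulate weight:
  km 4 (Alpha, w=80) → cum 80
  km 26 (Delta, w=11) → cum 91
  km 27 (Beta, w=9) → cum 100
  km 32 (Zeta, w=9) → cum 109
  km 41 (Epsilon, w=100) → cum 209
  km 70 (Gamma, w=120) → cum 329  ≥ 219.5 → median here
  km 77 (Eta, w=110) → cum 439
Optimal location: km 70.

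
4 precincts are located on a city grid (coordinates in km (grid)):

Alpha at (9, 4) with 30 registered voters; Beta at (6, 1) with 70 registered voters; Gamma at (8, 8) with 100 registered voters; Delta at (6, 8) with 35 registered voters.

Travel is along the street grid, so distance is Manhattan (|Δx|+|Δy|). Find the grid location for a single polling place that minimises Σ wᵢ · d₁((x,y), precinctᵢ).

(8, 8)

Manhattan distance separates: Σwᵢ(|x−xᵢ|+|y−yᵢ|) = Σwᵢ|x−xᵢ| + Σwᵢ|y−yᵢ|, so x and y are optimised independently as 1-D weighted medians.
Total weight W = 235; half = 117.5.
x-coordinate, sorted with cumulative weight:
  x=6 (Beta, w=70) cum 70
  x=6 (Delta, w=35) cum 105
  x=8 (Gamma, w=100) cum 205  ← median
  x=9 (Alpha, w=30) cum 235
⇒ x* = 8
y-coordinate, sorted with cumulative weight:
  y=1 (Beta, w=70) cum 70
  y=4 (Alpha, w=30) cum 100
  y=8 (Gamma, w=100) cum 200  ← median
  y=8 (Delta, w=35) cum 235
⇒ y* = 8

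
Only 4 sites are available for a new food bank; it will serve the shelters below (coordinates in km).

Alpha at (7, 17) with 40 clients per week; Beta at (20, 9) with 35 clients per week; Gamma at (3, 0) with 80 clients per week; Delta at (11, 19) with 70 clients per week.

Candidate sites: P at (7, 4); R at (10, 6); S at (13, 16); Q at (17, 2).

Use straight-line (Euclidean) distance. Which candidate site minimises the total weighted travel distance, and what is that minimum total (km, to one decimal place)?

S, total 2351.6 km

Total weighted distance at each candidate:
  P (7, 4): total = 2546.7
  R (10, 6): total = 2471.7
  S (13, 16): total = 2351.6
  Q (17, 2): total = 3381.0
Minimum is at S with total 2351.6 km.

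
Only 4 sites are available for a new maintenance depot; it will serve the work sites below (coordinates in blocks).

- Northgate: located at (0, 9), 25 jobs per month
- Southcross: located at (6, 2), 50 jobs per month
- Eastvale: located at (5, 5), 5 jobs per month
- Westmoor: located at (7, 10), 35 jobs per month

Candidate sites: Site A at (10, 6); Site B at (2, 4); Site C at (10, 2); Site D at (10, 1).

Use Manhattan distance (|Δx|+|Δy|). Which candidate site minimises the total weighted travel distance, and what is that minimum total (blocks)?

Total weighted distance at each candidate:
  Site A (10, 6): total = 1000
  Site B (2, 4): total = 880
  Site C (10, 2): total = 1050
  Site D (10, 1): total = 1165
Minimum is at Site B with total 880 blocks.

Site B, total 880 blocks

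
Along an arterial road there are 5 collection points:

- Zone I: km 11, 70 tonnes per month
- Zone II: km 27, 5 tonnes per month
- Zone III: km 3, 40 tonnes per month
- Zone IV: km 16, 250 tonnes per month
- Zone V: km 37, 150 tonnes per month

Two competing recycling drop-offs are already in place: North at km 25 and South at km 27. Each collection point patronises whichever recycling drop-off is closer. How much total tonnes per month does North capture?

360

The indifferent point is the midpoint (25+27)/2 = 26; collection points left of it (closer to North at 25) go to North, those right go to South.
  Zone III at 3 (w=40) → North
  Zone I at 11 (w=70) → North
  Zone IV at 16 (w=250) → North
  Zone II at 27 (w=5) → South
  Zone V at 37 (w=150) → South
North captures 360; South captures 155.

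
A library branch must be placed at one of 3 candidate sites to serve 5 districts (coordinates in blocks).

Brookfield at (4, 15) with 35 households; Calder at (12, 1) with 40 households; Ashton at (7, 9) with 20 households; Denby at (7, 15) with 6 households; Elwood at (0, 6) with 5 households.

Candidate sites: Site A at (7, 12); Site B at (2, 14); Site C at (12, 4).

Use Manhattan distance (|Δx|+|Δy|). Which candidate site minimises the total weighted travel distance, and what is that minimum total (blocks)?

Total weighted distance at each candidate:
  Site A (7, 12): total = 993
  Site B (2, 14): total = 1311
  Site C (12, 4): total = 1151
Minimum is at Site A with total 993 blocks.

Site A, total 993 blocks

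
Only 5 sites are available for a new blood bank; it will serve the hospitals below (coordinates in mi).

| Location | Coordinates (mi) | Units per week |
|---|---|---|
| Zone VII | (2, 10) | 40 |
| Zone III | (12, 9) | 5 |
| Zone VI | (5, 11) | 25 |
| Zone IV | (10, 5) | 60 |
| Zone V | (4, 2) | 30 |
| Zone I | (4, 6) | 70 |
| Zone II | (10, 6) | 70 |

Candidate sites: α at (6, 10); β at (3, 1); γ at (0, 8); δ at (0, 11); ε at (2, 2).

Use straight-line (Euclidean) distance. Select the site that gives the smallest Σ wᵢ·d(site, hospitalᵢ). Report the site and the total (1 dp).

α, total 1566.4 mi

Total weighted distance at each candidate:
  α (6, 10): total = 1566.4
  β (3, 1): total = 2162.6
  γ (0, 8): total = 2188.8
  δ (0, 11): total = 2501.3
  ε (2, 2): total = 2130.0
Minimum is at α with total 1566.4 mi.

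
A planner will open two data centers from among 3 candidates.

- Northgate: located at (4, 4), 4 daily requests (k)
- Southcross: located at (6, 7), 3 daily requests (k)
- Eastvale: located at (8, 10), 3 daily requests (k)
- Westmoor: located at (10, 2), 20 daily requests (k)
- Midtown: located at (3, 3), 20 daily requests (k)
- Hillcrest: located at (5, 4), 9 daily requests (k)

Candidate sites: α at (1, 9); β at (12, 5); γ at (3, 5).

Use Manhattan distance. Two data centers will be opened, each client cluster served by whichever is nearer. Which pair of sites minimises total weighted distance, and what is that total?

{β, γ}, total 217

Evaluate every pair (each demand assigned to the nearer of the two):
  {β, γ}: total = 217
  {α, γ}: total = 314
  {α, β}: total = 409
Best pair: {β, γ} with total 217.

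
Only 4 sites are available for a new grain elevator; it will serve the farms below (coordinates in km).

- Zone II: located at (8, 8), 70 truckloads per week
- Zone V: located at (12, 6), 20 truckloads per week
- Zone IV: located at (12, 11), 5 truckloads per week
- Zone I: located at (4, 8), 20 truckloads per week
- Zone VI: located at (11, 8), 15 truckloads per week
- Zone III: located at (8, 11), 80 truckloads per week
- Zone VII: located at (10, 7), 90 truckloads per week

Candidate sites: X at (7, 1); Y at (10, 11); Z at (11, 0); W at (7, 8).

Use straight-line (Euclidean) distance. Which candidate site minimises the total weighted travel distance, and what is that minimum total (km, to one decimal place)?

Total weighted distance at each candidate:
  X (7, 1): total = 2373.3
  Y (10, 11): total = 1071.7
  Z (11, 0): total = 2656.1
  W (7, 8): total = 864.4
Minimum is at W with total 864.4 km.

W, total 864.4 km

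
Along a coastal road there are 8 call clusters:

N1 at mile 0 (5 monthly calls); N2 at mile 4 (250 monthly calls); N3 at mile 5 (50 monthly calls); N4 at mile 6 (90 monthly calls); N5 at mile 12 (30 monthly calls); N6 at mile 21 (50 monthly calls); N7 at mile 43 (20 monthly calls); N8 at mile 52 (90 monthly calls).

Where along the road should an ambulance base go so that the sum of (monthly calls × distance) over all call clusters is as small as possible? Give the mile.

x = 5

For a sum of weighted absolute distances on a line, the optimum is the weighted median (not the mean). Total weight W = 585; half-weight = 292.5.
Sort by position and accumulate weight:
  mile 0 (N1, w=5) → cum 5
  mile 4 (N2, w=250) → cum 255
  mile 5 (N3, w=50) → cum 305  ≥ 292.5 → median here
  mile 6 (N4, w=90) → cum 395
  mile 12 (N5, w=30) → cum 425
  mile 21 (N6, w=50) → cum 475
  mile 43 (N7, w=20) → cum 495
  mile 52 (N8, w=90) → cum 585
Optimal location: mile 5.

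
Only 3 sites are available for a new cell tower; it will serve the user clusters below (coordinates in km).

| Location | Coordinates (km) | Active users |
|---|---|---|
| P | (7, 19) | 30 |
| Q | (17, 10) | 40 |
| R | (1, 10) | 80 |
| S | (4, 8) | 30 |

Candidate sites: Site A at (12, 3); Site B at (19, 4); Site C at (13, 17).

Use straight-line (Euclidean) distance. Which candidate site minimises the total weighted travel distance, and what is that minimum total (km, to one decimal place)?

Site C, total 2005.5 km

Total weighted distance at each candidate:
  Site A (12, 3): total = 2173.1
  Site B (19, 4): total = 2812.9
  Site C (13, 17): total = 2005.5
Minimum is at Site C with total 2005.5 km.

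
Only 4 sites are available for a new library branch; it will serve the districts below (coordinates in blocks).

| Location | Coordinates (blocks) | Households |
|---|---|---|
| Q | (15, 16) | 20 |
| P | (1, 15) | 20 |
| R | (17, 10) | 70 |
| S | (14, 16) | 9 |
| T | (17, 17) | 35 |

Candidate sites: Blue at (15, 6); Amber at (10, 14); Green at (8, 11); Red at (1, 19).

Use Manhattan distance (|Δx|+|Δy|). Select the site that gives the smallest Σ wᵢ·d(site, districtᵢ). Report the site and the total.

Total weighted distance at each candidate:
  Blue (15, 6): total = 1634
  Amber (10, 14): total = 1514
  Green (8, 11): total = 1784
  Red (1, 19): total = 2944
Minimum is at Amber with total 1514 blocks.

Amber, total 1514 blocks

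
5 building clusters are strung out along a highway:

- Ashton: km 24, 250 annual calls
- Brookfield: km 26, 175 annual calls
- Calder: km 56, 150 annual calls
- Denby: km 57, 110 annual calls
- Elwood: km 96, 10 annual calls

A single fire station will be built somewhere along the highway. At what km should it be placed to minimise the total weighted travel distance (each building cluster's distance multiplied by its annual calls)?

x = 26

For a sum of weighted absolute distances on a line, the optimum is the weighted median (not the mean). Total weight W = 695; half-weight = 347.5.
Sort by position and accumulate weight:
  km 24 (Ashton, w=250) → cum 250
  km 26 (Brookfield, w=175) → cum 425  ≥ 347.5 → median here
  km 56 (Calder, w=150) → cum 575
  km 57 (Denby, w=110) → cum 685
  km 96 (Elwood, w=10) → cum 695
Optimal location: km 26.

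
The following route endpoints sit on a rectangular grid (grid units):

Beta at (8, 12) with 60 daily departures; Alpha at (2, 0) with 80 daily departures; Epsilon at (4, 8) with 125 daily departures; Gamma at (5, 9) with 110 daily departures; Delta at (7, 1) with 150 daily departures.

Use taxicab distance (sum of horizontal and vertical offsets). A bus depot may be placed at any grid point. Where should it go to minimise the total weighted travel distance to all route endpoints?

(5, 8)

Manhattan distance separates: Σwᵢ(|x−xᵢ|+|y−yᵢ|) = Σwᵢ|x−xᵢ| + Σwᵢ|y−yᵢ|, so x and y are optimised independently as 1-D weighted medians.
Total weight W = 525; half = 262.5.
x-coordinate, sorted with cumulative weight:
  x=2 (Alpha, w=80) cum 80
  x=4 (Epsilon, w=125) cum 205
  x=5 (Gamma, w=110) cum 315  ← median
  x=7 (Delta, w=150) cum 465
  x=8 (Beta, w=60) cum 525
⇒ x* = 5
y-coordinate, sorted with cumulative weight:
  y=0 (Alpha, w=80) cum 80
  y=1 (Delta, w=150) cum 230
  y=8 (Epsilon, w=125) cum 355  ← median
  y=9 (Gamma, w=110) cum 465
  y=12 (Beta, w=60) cum 525
⇒ y* = 8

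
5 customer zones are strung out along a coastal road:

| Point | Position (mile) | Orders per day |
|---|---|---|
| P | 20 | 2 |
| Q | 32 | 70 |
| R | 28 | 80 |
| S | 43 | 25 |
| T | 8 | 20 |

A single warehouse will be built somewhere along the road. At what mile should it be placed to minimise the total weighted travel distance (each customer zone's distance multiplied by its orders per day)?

x = 28

For a sum of weighted absolute distances on a line, the optimum is the weighted median (not the mean). Total weight W = 197; half-weight = 98.5.
Sort by position and accumulate weight:
  mile 8 (T, w=20) → cum 20
  mile 20 (P, w=2) → cum 22
  mile 28 (R, w=80) → cum 102  ≥ 98.5 → median here
  mile 32 (Q, w=70) → cum 172
  mile 43 (S, w=25) → cum 197
Optimal location: mile 28.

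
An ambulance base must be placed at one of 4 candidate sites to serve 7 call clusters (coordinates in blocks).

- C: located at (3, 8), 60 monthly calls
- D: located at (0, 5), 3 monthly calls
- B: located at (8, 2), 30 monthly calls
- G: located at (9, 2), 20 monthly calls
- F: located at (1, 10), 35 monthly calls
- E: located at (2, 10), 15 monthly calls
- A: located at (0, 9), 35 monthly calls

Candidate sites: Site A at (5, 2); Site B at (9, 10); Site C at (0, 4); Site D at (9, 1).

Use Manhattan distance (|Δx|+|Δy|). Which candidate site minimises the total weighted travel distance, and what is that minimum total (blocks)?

Site C, total 1483 blocks

Total weighted distance at each candidate:
  Site A (5, 2): total = 1679
  Site B (9, 10): total = 1687
  Site C (0, 4): total = 1483
  Site D (9, 1): total = 2329
Minimum is at Site C with total 1483 blocks.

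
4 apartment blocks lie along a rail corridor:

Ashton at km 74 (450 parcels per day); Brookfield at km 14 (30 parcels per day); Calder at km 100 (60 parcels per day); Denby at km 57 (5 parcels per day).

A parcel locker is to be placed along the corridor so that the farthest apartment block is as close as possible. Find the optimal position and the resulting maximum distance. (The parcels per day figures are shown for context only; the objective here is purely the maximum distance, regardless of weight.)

The 1-center on a line is the midpoint of the two extreme points: leftmost at 14, rightmost at 100.
Optimal location = (14 + 100)/2 = 57; maximum distance = (100 − 14)/2 = 43.

location 57, max distance 43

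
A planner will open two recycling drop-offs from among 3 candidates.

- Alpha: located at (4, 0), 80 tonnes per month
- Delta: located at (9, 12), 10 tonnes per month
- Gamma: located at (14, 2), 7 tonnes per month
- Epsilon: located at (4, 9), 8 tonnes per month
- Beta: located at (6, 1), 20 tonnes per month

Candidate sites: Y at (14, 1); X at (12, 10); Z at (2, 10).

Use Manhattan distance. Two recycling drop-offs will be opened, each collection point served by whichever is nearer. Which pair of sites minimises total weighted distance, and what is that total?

Evaluate every pair (each demand assigned to the nearer of the two):
  {Y, Z}: total = 1161
  {Y, X}: total = 1169
  {X, Z}: total = 1364
Best pair: {Y, Z} with total 1161.

{Y, Z}, total 1161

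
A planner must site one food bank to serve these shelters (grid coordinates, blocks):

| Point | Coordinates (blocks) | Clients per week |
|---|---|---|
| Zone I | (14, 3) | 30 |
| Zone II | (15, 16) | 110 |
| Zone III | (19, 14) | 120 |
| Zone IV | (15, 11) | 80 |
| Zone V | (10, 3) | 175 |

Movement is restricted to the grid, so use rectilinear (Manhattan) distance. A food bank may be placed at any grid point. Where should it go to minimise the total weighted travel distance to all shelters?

Manhattan distance separates: Σwᵢ(|x−xᵢ|+|y−yᵢ|) = Σwᵢ|x−xᵢ| + Σwᵢ|y−yᵢ|, so x and y are optimised independently as 1-D weighted medians.
Total weight W = 515; half = 257.5.
x-coordinate, sorted with cumulative weight:
  x=10 (Zone V, w=175) cum 175
  x=14 (Zone I, w=30) cum 205
  x=15 (Zone II, w=110) cum 315  ← median
  x=15 (Zone IV, w=80) cum 395
  x=19 (Zone III, w=120) cum 515
⇒ x* = 15
y-coordinate, sorted with cumulative weight:
  y=3 (Zone I, w=30) cum 30
  y=3 (Zone V, w=175) cum 205
  y=11 (Zone IV, w=80) cum 285  ← median
  y=14 (Zone III, w=120) cum 405
  y=16 (Zone II, w=110) cum 515
⇒ y* = 11

(15, 11)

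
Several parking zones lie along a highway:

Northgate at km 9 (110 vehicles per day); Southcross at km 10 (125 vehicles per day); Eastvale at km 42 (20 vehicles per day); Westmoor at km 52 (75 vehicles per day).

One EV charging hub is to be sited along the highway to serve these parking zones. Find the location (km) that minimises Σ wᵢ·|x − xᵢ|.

For a sum of weighted absolute distances on a line, the optimum is the weighted median (not the mean). Total weight W = 330; half-weight = 165.
Sort by position and accumulate weight:
  km 9 (Northgate, w=110) → cum 110
  km 10 (Southcross, w=125) → cum 235  ≥ 165 → median here
  km 42 (Eastvale, w=20) → cum 255
  km 52 (Westmoor, w=75) → cum 330
Optimal location: km 10.

x = 10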